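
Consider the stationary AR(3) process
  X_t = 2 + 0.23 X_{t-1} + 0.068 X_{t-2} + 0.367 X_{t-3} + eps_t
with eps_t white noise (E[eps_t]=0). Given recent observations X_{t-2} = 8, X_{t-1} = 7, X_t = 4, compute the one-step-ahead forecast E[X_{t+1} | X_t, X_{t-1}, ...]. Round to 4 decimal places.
E[X_{t+1} \mid \mathcal F_t] = 6.3320

For an AR(p) model X_t = c + sum_i phi_i X_{t-i} + eps_t, the
one-step-ahead conditional mean is
  E[X_{t+1} | X_t, ...] = c + sum_i phi_i X_{t+1-i}.
Substitute known values:
  E[X_{t+1} | ...] = 2 + (0.23) * (4) + (0.068) * (7) + (0.367) * (8)
                   = 6.3320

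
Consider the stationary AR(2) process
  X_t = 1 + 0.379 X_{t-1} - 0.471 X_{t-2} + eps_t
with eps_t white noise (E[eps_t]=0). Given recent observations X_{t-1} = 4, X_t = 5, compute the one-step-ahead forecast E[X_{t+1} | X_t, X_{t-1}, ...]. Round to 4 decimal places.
E[X_{t+1} \mid \mathcal F_t] = 1.0110

For an AR(p) model X_t = c + sum_i phi_i X_{t-i} + eps_t, the
one-step-ahead conditional mean is
  E[X_{t+1} | X_t, ...] = c + sum_i phi_i X_{t+1-i}.
Substitute known values:
  E[X_{t+1} | ...] = 1 + (0.379) * (5) + (-0.471) * (4)
                   = 1.0110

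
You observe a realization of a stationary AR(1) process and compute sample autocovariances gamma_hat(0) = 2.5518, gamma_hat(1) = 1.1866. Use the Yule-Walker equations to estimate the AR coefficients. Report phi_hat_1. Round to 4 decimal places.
\hat\phi_{1} = 0.4650

The Yule-Walker equations for an AR(p) process read, in matrix form,
  Gamma_p phi = r_p,   with   (Gamma_p)_{ij} = gamma(|i - j|),
                       (r_p)_i = gamma(i),   i,j = 1..p.
Substitute the sample gammas (Toeplitz matrix and right-hand side of size 1):
  Gamma_p = [[2.5518]]
  r_p     = [1.1866]
With p = 1 this is the single equation gamma(0) phi_1 = gamma(1):
  phi_hat_1 = gamma(1) / gamma(0) = 1.1866 / 2.5518 = 0.4650.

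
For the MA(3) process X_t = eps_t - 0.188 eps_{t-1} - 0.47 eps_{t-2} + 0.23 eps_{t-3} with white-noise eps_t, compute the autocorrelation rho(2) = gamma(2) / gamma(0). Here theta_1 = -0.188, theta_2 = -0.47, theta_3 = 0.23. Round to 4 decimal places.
\rho(2) = -0.3920

For an MA(q) process with theta_0 = 1, the autocovariance is
  gamma(k) = sigma^2 * sum_{i=0..q-k} theta_i * theta_{i+k},
and rho(k) = gamma(k) / gamma(0). Sigma^2 cancels.
  numerator   = (1)*(-0.47) + (-0.188)*(0.23) = -0.51324.
  denominator = (1)^2 + (-0.188)^2 + (-0.47)^2 + (0.23)^2 = 1.309144.
  rho(2) = -0.51324 / 1.309144 = -0.3920.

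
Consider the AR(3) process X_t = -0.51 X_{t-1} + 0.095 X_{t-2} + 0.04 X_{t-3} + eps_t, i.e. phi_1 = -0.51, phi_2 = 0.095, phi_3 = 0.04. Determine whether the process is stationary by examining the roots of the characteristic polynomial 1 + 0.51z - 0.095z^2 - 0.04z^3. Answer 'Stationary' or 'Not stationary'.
\text{Stationary}

The AR(p) characteristic polynomial is P(z) = 1 + 0.51z - 0.095z^2 - 0.04z^3.
Stationarity requires all roots to lie outside the unit circle, i.e. |z| > 1 for every root.
Degree 3: look for a simple real root z0 first, then factor out (1 - z/z0) and solve the remaining quadratic.
Testing z0 = -4: P(-4) = 1 + (0.51)(-4) + (-0.095)(-4)^2 + (-0.04)(-4)^3
  = 1 + (-2.04) + (-1.52) + (2.56) = 0.  So z_0 = -4 is a root, |z_0| = 4.
Divide out the factor (1 + 0.25 z) = (1 - z/z0) (since 1/z0 = -0.25):
  P(z) = (1 + 0.25 z)(1 + (0.26) z + (-0.16) z^2)
  [check: z-coef 0.26 - (-0.25) = 0.51; z^2-coef -0.16 - (-0.25)(0.26) = -0.095; z^3-coef -(-0.25)(-0.16) = -0.04.]
Remaining roots from the quadratic factor 1 + (0.26) z + (-0.16) z^2:
  Set 1 + (0.26) z + (-0.16) z^2 = 0, i.e. a z^2 + b z + c = 0 with a = -0.16, b = 0.26, c = 1.
  Discriminant D = b^2 - 4ac = (0.26)^2 - 4*(-0.16)*1 = 0.0676 - (-0.64) = 0.7076.
  D >= 0, so the roots are real: z = (-b +/- sqrt(D)) / (2a) = (-0.26 +/- 0.84119) / (-0.32).
    z_1 = (-0.26 + 0.84119) / (-0.32) = -1.8162,   |z_1| = 1.8162.
    z_2 = (-0.26 - 0.84119) / (-0.32) = 3.4412,   |z_2| = 3.4412.
Moduli of all roots: 4.0000, 1.8162, 3.4412.
All moduli strictly greater than 1? Yes.
Verdict: Stationary.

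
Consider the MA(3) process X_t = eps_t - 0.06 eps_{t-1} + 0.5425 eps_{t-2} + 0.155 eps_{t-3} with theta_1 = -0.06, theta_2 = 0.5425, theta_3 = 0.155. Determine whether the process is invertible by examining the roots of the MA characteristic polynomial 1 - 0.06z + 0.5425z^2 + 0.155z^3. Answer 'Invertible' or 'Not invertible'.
\text{Invertible}

The MA(q) characteristic polynomial is P(z) = 1 - 0.06z + 0.5425z^2 + 0.155z^3.
Invertibility requires all roots to lie outside the unit circle, i.e. |z| > 1 for every root.
Degree 3: look for a simple real root z0 first, then factor out (1 - z/z0) and solve the remaining quadratic.
Testing z0 = -4: P(-4) = 1 + (-0.06)(-4) + (0.5425)(-4)^2 + (0.155)(-4)^3
  = 1 + (0.24) + (8.68) + (-9.92) = 0.  So z_0 = -4 is a root, |z_0| = 4.
Divide out the factor (1 + 0.25 z) = (1 - z/z0) (since 1/z0 = -0.25):
  P(z) = (1 + 0.25 z)(1 + (-0.31) z + (0.62) z^2)
  [check: z-coef -0.31 - (-0.25) = -0.06; z^2-coef 0.62 - (-0.25)(-0.31) = 0.5425; z^3-coef -(-0.25)(0.62) = 0.155.]
Remaining roots from the quadratic factor 1 + (-0.31) z + (0.62) z^2:
  Set 1 + (-0.31) z + (0.62) z^2 = 0, i.e. a z^2 + b z + c = 0 with a = 0.62, b = -0.31, c = 1.
  Discriminant D = b^2 - 4ac = (-0.31)^2 - 4*(0.62)*1 = 0.0961 - (2.48) = -2.3839.
  D < 0, so the roots are the complex-conjugate pair z = (-b +/- i sqrt(-D)) / (2a) = 0.25 +/- 1.2452i.
  For a conjugate pair |z|^2 = z * conj(z) = (product of roots) = c/a = 1/(0.62) = 1.612903, so |z| = sqrt(1.612903) = 1.27 for both roots.
Moduli of all roots: 4.0000, 1.2700, 1.2700.
All moduli strictly greater than 1? Yes.
Verdict: Invertible.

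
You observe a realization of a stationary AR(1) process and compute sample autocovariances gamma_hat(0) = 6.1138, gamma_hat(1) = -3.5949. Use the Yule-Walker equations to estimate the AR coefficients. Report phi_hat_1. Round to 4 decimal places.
\hat\phi_{1} = -0.5880

The Yule-Walker equations for an AR(p) process read, in matrix form,
  Gamma_p phi = r_p,   with   (Gamma_p)_{ij} = gamma(|i - j|),
                       (r_p)_i = gamma(i),   i,j = 1..p.
Substitute the sample gammas (Toeplitz matrix and right-hand side of size 1):
  Gamma_p = [[6.1138]]
  r_p     = [-3.5949]
With p = 1 this is the single equation gamma(0) phi_1 = gamma(1):
  phi_hat_1 = gamma(1) / gamma(0) = -3.5949 / 6.1138 = -0.5880.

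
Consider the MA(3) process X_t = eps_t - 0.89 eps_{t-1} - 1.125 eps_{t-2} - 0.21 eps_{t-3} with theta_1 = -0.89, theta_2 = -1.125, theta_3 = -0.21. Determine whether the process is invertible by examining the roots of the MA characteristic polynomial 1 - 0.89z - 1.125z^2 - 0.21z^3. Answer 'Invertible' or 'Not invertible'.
\text{Not invertible}

The MA(q) characteristic polynomial is P(z) = 1 - 0.89z - 1.125z^2 - 0.21z^3.
Invertibility requires all roots to lie outside the unit circle, i.e. |z| > 1 for every root.
Degree 3: look for a simple real root z0 first, then factor out (1 - z/z0) and solve the remaining quadratic.
Testing z0 = -4: P(-4) = 1 + (-0.89)(-4) + (-1.125)(-4)^2 + (-0.21)(-4)^3
  = 1 + (3.56) + (-18) + (13.44) = 0.  So z_0 = -4 is a root, |z_0| = 4.
Divide out the factor (1 + 0.25 z) = (1 - z/z0) (since 1/z0 = -0.25):
  P(z) = (1 + 0.25 z)(1 + (-1.14) z + (-0.84) z^2)
  [check: z-coef -1.14 - (-0.25) = -0.89; z^2-coef -0.84 - (-0.25)(-1.14) = -1.125; z^3-coef -(-0.25)(-0.84) = -0.21.]
Remaining roots from the quadratic factor 1 + (-1.14) z + (-0.84) z^2:
  Set 1 + (-1.14) z + (-0.84) z^2 = 0, i.e. a z^2 + b z + c = 0 with a = -0.84, b = -1.14, c = 1.
  Discriminant D = b^2 - 4ac = (-1.14)^2 - 4*(-0.84)*1 = 1.2996 - (-3.36) = 4.6596.
  D >= 0, so the roots are real: z = (-b +/- sqrt(D)) / (2a) = (1.14 +/- 2.158611) / (-1.68).
    z_1 = (1.14 + 2.158611) / (-1.68) = -1.9635,   |z_1| = 1.9635.
    z_2 = (1.14 - 2.158611) / (-1.68) = 0.6063,   |z_2| = 0.6063.
Moduli of all roots: 4.0000, 1.9635, 0.6063.
All moduli strictly greater than 1? No.
Verdict: Not invertible.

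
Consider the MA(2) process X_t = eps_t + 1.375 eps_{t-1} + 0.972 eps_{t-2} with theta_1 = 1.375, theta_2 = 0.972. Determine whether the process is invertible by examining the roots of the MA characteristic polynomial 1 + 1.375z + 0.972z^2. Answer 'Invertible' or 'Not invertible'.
\text{Invertible}

The MA(q) characteristic polynomial is P(z) = 1 + 1.375z + 0.972z^2.
Invertibility requires all roots to lie outside the unit circle, i.e. |z| > 1 for every root.
Set 1 + (1.375) z + (0.972) z^2 = 0, i.e. a z^2 + b z + c = 0 with a = 0.972, b = 1.375, c = 1.
Discriminant D = b^2 - 4ac = (1.375)^2 - 4*(0.972)*1 = 1.890625 - (3.888) = -1.997375.
D < 0, so the roots are the complex-conjugate pair z = (-b +/- i sqrt(-D)) / (2a) = -0.7073 +/- 0.727i.
For a conjugate pair |z|^2 = z * conj(z) = (product of roots) = c/a = 1/(0.972) = 1.028807, so |z| = sqrt(1.028807) = 1.0143 for both roots.
Moduli of all roots: 1.0143, 1.0143.
All moduli strictly greater than 1? Yes.
Verdict: Invertible.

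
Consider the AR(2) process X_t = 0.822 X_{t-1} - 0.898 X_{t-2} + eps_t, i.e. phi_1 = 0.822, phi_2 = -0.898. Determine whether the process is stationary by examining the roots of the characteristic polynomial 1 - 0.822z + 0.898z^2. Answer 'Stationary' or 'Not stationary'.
\text{Stationary}

The AR(p) characteristic polynomial is P(z) = 1 - 0.822z + 0.898z^2.
Stationarity requires all roots to lie outside the unit circle, i.e. |z| > 1 for every root.
Set 1 + (-0.822) z + (0.898) z^2 = 0, i.e. a z^2 + b z + c = 0 with a = 0.898, b = -0.822, c = 1.
Discriminant D = b^2 - 4ac = (-0.822)^2 - 4*(0.898)*1 = 0.675684 - (3.592) = -2.916316.
D < 0, so the roots are the complex-conjugate pair z = (-b +/- i sqrt(-D)) / (2a) = 0.4577 +/- 0.9508i.
For a conjugate pair |z|^2 = z * conj(z) = (product of roots) = c/a = 1/(0.898) = 1.113586, so |z| = sqrt(1.113586) = 1.0553 for both roots.
Moduli of all roots: 1.0553, 1.0553.
All moduli strictly greater than 1? Yes.
Verdict: Stationary.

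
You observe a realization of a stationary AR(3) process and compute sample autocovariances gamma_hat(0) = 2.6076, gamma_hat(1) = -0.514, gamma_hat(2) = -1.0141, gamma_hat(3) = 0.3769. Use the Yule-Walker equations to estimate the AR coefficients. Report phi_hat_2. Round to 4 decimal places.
\hat\phi_{2} = -0.4650

The Yule-Walker equations for an AR(p) process read, in matrix form,
  Gamma_p phi = r_p,   with   (Gamma_p)_{ij} = gamma(|i - j|),
                       (r_p)_i = gamma(i),   i,j = 1..p.
Substitute the sample gammas (Toeplitz matrix and right-hand side of size 3):
  Gamma_p = [[2.6076, -0.514, -1.0141], [-0.514, 2.6076, -0.514], [-1.0141, -0.514, 2.6076]]
  r_p     = [-0.514, -1.0141, 0.3769]
Written out (R1..R3):
  (R1) 2.6076 phi_1 - 0.514 phi_2 - 1.0141 phi_3 = -0.514
  (R2) -0.514 phi_1 + 2.6076 phi_2 - 0.514 phi_3 = -1.0141
  (R3) -1.0141 phi_1 - 0.514 phi_2 + 2.6076 phi_3 = 0.3769
Gaussian elimination:
  R2 <- R2 - (-0.514/2.6076) R1 = R2 - (-0.197116) R1:  2.506282 phi_2 - 0.713895 phi_3 = -1.115418
  R3 <- R3 - (-1.0141/2.6076) R1 = R3 - (-0.388902) R1:  -0.713895 phi_2 + 2.213215 phi_3 = 0.177005
  R3 <- R3 - (-0.713895/2.506282) R2 = R3 - (-0.284842) R2:  2.009867 phi_3 = -0.140714
Back-substitution:
  phi_hat_3 = -0.140714 / 2.009867 = -0.070011
  phi_hat_2 = (-1.115418 - (-0.713895)(-0.070011)) / 2.506282 = -0.464991
  phi_hat_1 = (-0.514 - (-0.514)(-0.464991) - (-1.0141)(-0.070011)) / 2.6076 = -0.316001
So phi_hat = [-0.3160, -0.4650, -0.0700].
Therefore phi_hat_2 = -0.4650.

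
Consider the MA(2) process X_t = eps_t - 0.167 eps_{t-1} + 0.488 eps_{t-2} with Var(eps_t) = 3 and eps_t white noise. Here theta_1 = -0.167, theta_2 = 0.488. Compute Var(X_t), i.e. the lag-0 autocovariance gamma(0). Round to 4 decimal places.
\gamma(0) = 3.7981

For an MA(q) process X_t = eps_t + sum_i theta_i eps_{t-i} with
Var(eps_t) = sigma^2, the variance is
  gamma(0) = sigma^2 * (1 + sum_i theta_i^2).
  sum_i theta_i^2 = (-0.167)^2 + (0.488)^2 = 0.027889 + 0.238144 = 0.266033.
  gamma(0) = 3 * (1 + 0.266033) = 3 * 1.266033 = 3.798099, which rounds to 3.7981.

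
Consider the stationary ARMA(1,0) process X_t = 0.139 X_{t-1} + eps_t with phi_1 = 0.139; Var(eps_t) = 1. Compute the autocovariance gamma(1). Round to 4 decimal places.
\gamma(1) = 0.1417

Multiply the model equation by X_{t-k} and take expectations. With theta_0 = psi_0 = 1 and psi_j the MA(infinity) weights, this gives
  gamma(k) - sum_i phi_i gamma(k-i) = c_k,
  c_k = sigma^2 * sum_{j=k..q} theta_j psi_{j-k}   (c_k = 0 for k > q),
using gamma(-m) = gamma(m).
Pure AR (q = 0): c_0 = sigma^2 = 1, c_k = 0 for k >= 1.
Equations for k = 0 and k = 1 (AR order 1):
  gamma(0) = phi_1 gamma(1) + c_0
  gamma(1) = phi_1 gamma(0) + c_1
Substituting the second into the first: gamma(0) (1 - phi_1^2) = c_0 + phi_1 c_1, so
  gamma(0) = c_0 / (1 - phi_1^2) = 1 / (1 - (0.139)^2) = 1 / 0.980679 = 1.019702.
  gamma(1) = phi_1 gamma(0) = (0.139)(1.019702) = 0.141739.
Therefore gamma(1) = 0.1417 (to 4 decimal places).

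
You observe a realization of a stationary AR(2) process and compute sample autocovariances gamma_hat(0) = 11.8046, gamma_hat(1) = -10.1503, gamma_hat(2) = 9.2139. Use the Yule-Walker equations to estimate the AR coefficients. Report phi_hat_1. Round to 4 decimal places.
\hat\phi_{1} = -0.7240

The Yule-Walker equations for an AR(p) process read, in matrix form,
  Gamma_p phi = r_p,   with   (Gamma_p)_{ij} = gamma(|i - j|),
                       (r_p)_i = gamma(i),   i,j = 1..p.
Substitute the sample gammas (Toeplitz matrix and right-hand side of size 2):
  Gamma_p = [[11.8046, -10.1503], [-10.1503, 11.8046]]
  r_p     = [-10.1503, 9.2139]
Written out:
  11.8046 phi_1 - 10.1503 phi_2 = -10.1503
  -10.1503 phi_1 + 11.8046 phi_2 = 9.2139
Solve by Cramer's rule:
  det = gamma(0)^2 - gamma(1)^2 = (11.8046)^2 - (-10.1503)^2 = 139.34858116 - 103.02859009 = 36.31999107
  phi_hat_1 = [gamma(1) gamma(0) - gamma(1) gamma(2)] / det = [(-10.1503)(11.8046) - (-10.1503)(9.2139)] / 36.31999107 = -26.29638221 / 36.31999107 = -0.724
  phi_hat_2 = [gamma(0) gamma(2) - gamma(1)^2] / det = [(11.8046)(9.2139) - (-10.1503)^2] / 36.31999107 = 5.73781385 / 36.31999107 = 0.158
So phi_hat = [-0.7240, 0.1580].
Therefore phi_hat_1 = -0.7240.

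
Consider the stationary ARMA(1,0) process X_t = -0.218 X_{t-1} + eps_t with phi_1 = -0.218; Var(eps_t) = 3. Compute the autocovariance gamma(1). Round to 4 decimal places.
\gamma(1) = -0.6866

Multiply the model equation by X_{t-k} and take expectations. With theta_0 = psi_0 = 1 and psi_j the MA(infinity) weights, this gives
  gamma(k) - sum_i phi_i gamma(k-i) = c_k,
  c_k = sigma^2 * sum_{j=k..q} theta_j psi_{j-k}   (c_k = 0 for k > q),
using gamma(-m) = gamma(m).
Pure AR (q = 0): c_0 = sigma^2 = 3, c_k = 0 for k >= 1.
Equations for k = 0 and k = 1 (AR order 1):
  gamma(0) = phi_1 gamma(1) + c_0
  gamma(1) = phi_1 gamma(0) + c_1
Substituting the second into the first: gamma(0) (1 - phi_1^2) = c_0 + phi_1 c_1, so
  gamma(0) = c_0 / (1 - phi_1^2) = 3 / (1 - (-0.218)^2) = 3 / 0.952476 = 3.149686.
  gamma(1) = phi_1 gamma(0) = (-0.218)(3.149686) = -0.686631.
Therefore gamma(1) = -0.6866 (to 4 decimal places).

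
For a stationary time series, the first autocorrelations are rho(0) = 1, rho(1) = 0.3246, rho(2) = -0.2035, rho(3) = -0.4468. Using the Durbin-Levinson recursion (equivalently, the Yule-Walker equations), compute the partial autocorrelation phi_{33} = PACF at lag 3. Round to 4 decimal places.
\phi_{33} = -0.3120

The PACF at lag k is phi_{kk}, the last component of the solution
to the Yule-Walker system G_k phi = r_k where
  (G_k)_{ij} = rho(|i - j|), (r_k)_i = rho(i), i,j = 1..k.
Equivalently, Durbin-Levinson gives phi_{kk} iteratively:
  phi_{11} = rho(1)
  phi_{kk} = [rho(k) - sum_{j=1..k-1} phi_{k-1,j} rho(k-j)]
            / [1 - sum_{j=1..k-1} phi_{k-1,j} rho(j)],
  phi_{k,j} = phi_{k-1,j} - phi_{kk} phi_{k-1,k-j},  j = 1..k-1.
Step k = 1:
  phi_11 = rho(1) = 0.3246.
Step k = 2:
  phi_22 = [rho(2) - phi_11 rho(1)] / [1 - phi_11 rho(1)] = [-0.2035 - (0.3246)(0.3246)] / [1 - (0.3246)(0.3246)]
         = -0.30886516 / 0.89463484 = -0.345242.
  Update: phi_21 = phi_11 - phi_22 phi_11 = 0.3246 - (-0.345242)(0.3246) = 0.436665.
Step k = 3:
  phi_33 = [rho(3) - phi_21 rho(2) - phi_22 rho(1)] / [1 - phi_21 rho(1) - phi_22 rho(2)]
    numerator   = -0.4468 - (0.436665)(-0.2035) - (-0.345242)(0.3246) = -0.24587316
    denominator = 1 - (0.436665)(0.3246) - (-0.345242)(-0.2035) = 0.78800174
  phi_33 = -0.24587316 / 0.78800174 = -0.312.
Therefore phi_{33} = -0.3120.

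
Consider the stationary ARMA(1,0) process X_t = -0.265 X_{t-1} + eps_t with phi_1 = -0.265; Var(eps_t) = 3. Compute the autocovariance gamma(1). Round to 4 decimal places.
\gamma(1) = -0.8550

Multiply the model equation by X_{t-k} and take expectations. With theta_0 = psi_0 = 1 and psi_j the MA(infinity) weights, this gives
  gamma(k) - sum_i phi_i gamma(k-i) = c_k,
  c_k = sigma^2 * sum_{j=k..q} theta_j psi_{j-k}   (c_k = 0 for k > q),
using gamma(-m) = gamma(m).
Pure AR (q = 0): c_0 = sigma^2 = 3, c_k = 0 for k >= 1.
Equations for k = 0 and k = 1 (AR order 1):
  gamma(0) = phi_1 gamma(1) + c_0
  gamma(1) = phi_1 gamma(0) + c_1
Substituting the second into the first: gamma(0) (1 - phi_1^2) = c_0 + phi_1 c_1, so
  gamma(0) = c_0 / (1 - phi_1^2) = 3 / (1 - (-0.265)^2) = 3 / 0.929775 = 3.226587.
  gamma(1) = phi_1 gamma(0) = (-0.265)(3.226587) = -0.855046.
Therefore gamma(1) = -0.8550 (to 4 decimal places).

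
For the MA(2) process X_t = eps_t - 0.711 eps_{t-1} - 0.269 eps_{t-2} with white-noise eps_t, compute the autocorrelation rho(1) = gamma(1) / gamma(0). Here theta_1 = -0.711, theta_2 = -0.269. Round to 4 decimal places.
\rho(1) = -0.3294

For an MA(q) process with theta_0 = 1, the autocovariance is
  gamma(k) = sigma^2 * sum_{i=0..q-k} theta_i * theta_{i+k},
and rho(k) = gamma(k) / gamma(0). Sigma^2 cancels.
  numerator   = (1)*(-0.711) + (-0.711)*(-0.269) = -0.519741.
  denominator = (1)^2 + (-0.711)^2 + (-0.269)^2 = 1.577882.
  rho(1) = -0.519741 / 1.577882 = -0.3294.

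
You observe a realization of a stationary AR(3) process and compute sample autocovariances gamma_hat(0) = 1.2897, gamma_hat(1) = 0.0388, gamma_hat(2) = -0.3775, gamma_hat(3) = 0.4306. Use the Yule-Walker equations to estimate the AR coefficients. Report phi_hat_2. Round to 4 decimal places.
\hat\phi_{2} = -0.3090

The Yule-Walker equations for an AR(p) process read, in matrix form,
  Gamma_p phi = r_p,   with   (Gamma_p)_{ij} = gamma(|i - j|),
                       (r_p)_i = gamma(i),   i,j = 1..p.
Substitute the sample gammas (Toeplitz matrix and right-hand side of size 3):
  Gamma_p = [[1.2897, 0.0388, -0.3775], [0.0388, 1.2897, 0.0388], [-0.3775, 0.0388, 1.2897]]
  r_p     = [0.0388, -0.3775, 0.4306]
Written out (R1..R3):
  (R1) 1.2897 phi_1 + 0.0388 phi_2 - 0.3775 phi_3 = 0.0388
  (R2) 0.0388 phi_1 + 1.2897 phi_2 + 0.0388 phi_3 = -0.3775
  (R3) -0.3775 phi_1 + 0.0388 phi_2 + 1.2897 phi_3 = 0.4306
Gaussian elimination:
  R2 <- R2 - (0.0388/1.2897) R1 = R2 - (0.030085) R1:  1.288533 phi_2 + 0.050157 phi_3 = -0.378667
  R3 <- R3 - (-0.3775/1.2897) R1 = R3 - (-0.292704) R1:  0.050157 phi_2 + 1.179204 phi_3 = 0.441957
  R3 <- R3 - (0.050157/1.288533) R2 = R3 - (0.038926) R2:  1.177252 phi_3 = 0.456697
Back-substitution:
  phi_hat_3 = 0.456697 / 1.177252 = 0.387935
  phi_hat_2 = (-0.378667 - (0.050157)(0.387935)) / 1.288533 = -0.308975
  phi_hat_1 = (0.0388 - (0.0388)(-0.308975) - (-0.3775)(0.387935)) / 1.2897 = 0.15293
So phi_hat = [0.1529, -0.3090, 0.3879].
Therefore phi_hat_2 = -0.3090.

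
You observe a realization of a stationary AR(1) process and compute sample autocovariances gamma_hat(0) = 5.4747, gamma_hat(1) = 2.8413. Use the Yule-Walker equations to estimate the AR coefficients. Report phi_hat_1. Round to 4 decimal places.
\hat\phi_{1} = 0.5190

The Yule-Walker equations for an AR(p) process read, in matrix form,
  Gamma_p phi = r_p,   with   (Gamma_p)_{ij} = gamma(|i - j|),
                       (r_p)_i = gamma(i),   i,j = 1..p.
Substitute the sample gammas (Toeplitz matrix and right-hand side of size 1):
  Gamma_p = [[5.4747]]
  r_p     = [2.8413]
With p = 1 this is the single equation gamma(0) phi_1 = gamma(1):
  phi_hat_1 = gamma(1) / gamma(0) = 2.8413 / 5.4747 = 0.5190.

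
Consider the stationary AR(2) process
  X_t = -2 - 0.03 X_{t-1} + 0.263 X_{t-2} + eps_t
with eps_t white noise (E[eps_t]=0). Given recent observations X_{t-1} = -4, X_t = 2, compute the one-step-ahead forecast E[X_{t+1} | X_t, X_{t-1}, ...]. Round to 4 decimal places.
E[X_{t+1} \mid \mathcal F_t] = -3.1120

For an AR(p) model X_t = c + sum_i phi_i X_{t-i} + eps_t, the
one-step-ahead conditional mean is
  E[X_{t+1} | X_t, ...] = c + sum_i phi_i X_{t+1-i}.
Substitute known values:
  E[X_{t+1} | ...] = -2 + (-0.03) * (2) + (0.263) * (-4)
                   = -3.1120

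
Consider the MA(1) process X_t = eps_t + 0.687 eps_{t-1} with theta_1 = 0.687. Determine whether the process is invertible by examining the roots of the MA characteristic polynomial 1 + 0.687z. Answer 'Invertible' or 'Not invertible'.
\text{Invertible}

The MA(q) characteristic polynomial is P(z) = 1 + 0.687z.
Invertibility requires all roots to lie outside the unit circle, i.e. |z| > 1 for every root.
This is linear in z: 1 + (0.687) z = 0  =>  z = -1/(0.687) = -1.455604,  |z| = 1.455604.
Moduli of all roots: 1.4556.
All moduli strictly greater than 1? Yes.
Verdict: Invertible.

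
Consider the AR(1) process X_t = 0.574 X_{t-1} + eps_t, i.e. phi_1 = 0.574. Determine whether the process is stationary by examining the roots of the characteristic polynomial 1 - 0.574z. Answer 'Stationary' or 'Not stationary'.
\text{Stationary}

The AR(p) characteristic polynomial is P(z) = 1 - 0.574z.
Stationarity requires all roots to lie outside the unit circle, i.e. |z| > 1 for every root.
This is linear in z: 1 + (-0.574) z = 0  =>  z = -1/(-0.574) = 1.74216,  |z| = 1.74216.
Moduli of all roots: 1.7422.
All moduli strictly greater than 1? Yes.
Verdict: Stationary.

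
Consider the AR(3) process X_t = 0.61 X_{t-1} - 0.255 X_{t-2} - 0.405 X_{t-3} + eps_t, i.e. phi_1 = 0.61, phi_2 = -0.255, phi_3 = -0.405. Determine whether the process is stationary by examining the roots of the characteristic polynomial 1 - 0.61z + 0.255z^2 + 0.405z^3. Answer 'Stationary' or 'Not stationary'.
\text{Stationary}

The AR(p) characteristic polynomial is P(z) = 1 - 0.61z + 0.255z^2 + 0.405z^3.
Stationarity requires all roots to lie outside the unit circle, i.e. |z| > 1 for every root.
Degree 3: look for a simple real root z0 first, then factor out (1 - z/z0) and solve the remaining quadratic.
Testing z0 = -2: P(-2) = 1 + (-0.61)(-2) + (0.255)(-2)^2 + (0.405)(-2)^3
  = 1 + (1.22) + (1.02) + (-3.24) = 0.  So z_0 = -2 is a root, |z_0| = 2.
Divide out the factor (1 + 0.5 z) = (1 - z/z0) (since 1/z0 = -0.5):
  P(z) = (1 + 0.5 z)(1 + (-1.11) z + (0.81) z^2)
  [check: z-coef -1.11 - (-0.5) = -0.61; z^2-coef 0.81 - (-0.5)(-1.11) = 0.255; z^3-coef -(-0.5)(0.81) = 0.405.]
Remaining roots from the quadratic factor 1 + (-1.11) z + (0.81) z^2:
  Set 1 + (-1.11) z + (0.81) z^2 = 0, i.e. a z^2 + b z + c = 0 with a = 0.81, b = -1.11, c = 1.
  Discriminant D = b^2 - 4ac = (-1.11)^2 - 4*(0.81)*1 = 1.2321 - (3.24) = -2.0079.
  D < 0, so the roots are the complex-conjugate pair z = (-b +/- i sqrt(-D)) / (2a) = 0.6852 +/- 0.8747i.
  For a conjugate pair |z|^2 = z * conj(z) = (product of roots) = c/a = 1/(0.81) = 1.234568, so |z| = sqrt(1.234568) = 1.1111 for both roots.
Moduli of all roots: 2.0000, 1.1111, 1.1111.
All moduli strictly greater than 1? Yes.
Verdict: Stationary.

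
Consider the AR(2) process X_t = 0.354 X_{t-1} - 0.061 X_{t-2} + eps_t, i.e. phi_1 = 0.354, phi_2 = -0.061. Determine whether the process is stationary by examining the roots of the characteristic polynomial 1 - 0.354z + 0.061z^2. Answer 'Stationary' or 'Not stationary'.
\text{Stationary}

The AR(p) characteristic polynomial is P(z) = 1 - 0.354z + 0.061z^2.
Stationarity requires all roots to lie outside the unit circle, i.e. |z| > 1 for every root.
Set 1 + (-0.354) z + (0.061) z^2 = 0, i.e. a z^2 + b z + c = 0 with a = 0.061, b = -0.354, c = 1.
Discriminant D = b^2 - 4ac = (-0.354)^2 - 4*(0.061)*1 = 0.125316 - (0.244) = -0.118684.
D < 0, so the roots are the complex-conjugate pair z = (-b +/- i sqrt(-D)) / (2a) = 2.9016 +/- 2.8238i.
For a conjugate pair |z|^2 = z * conj(z) = (product of roots) = c/a = 1/(0.061) = 16.393443, so |z| = sqrt(16.393443) = 4.0489 for both roots.
Moduli of all roots: 4.0489, 4.0489.
All moduli strictly greater than 1? Yes.
Verdict: Stationary.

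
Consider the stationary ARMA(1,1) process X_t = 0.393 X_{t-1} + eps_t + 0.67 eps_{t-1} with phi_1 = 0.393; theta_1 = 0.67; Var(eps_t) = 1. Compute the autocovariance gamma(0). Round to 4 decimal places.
\gamma(0) = 2.3364

Multiply the model equation by X_{t-k} and take expectations. With theta_0 = psi_0 = 1 and psi_j the MA(infinity) weights, this gives
  gamma(k) - sum_i phi_i gamma(k-i) = c_k,
  c_k = sigma^2 * sum_{j=k..q} theta_j psi_{j-k}   (c_k = 0 for k > q),
using gamma(-m) = gamma(m).
psi-weights needed (psi_j = theta_j + sum_i phi_i psi_{j-i}):
  psi_1 = theta_1 + phi_1 = 0.67 + (0.393) = 1.063
Right-hand sides:
  c_0 = sigma^2 (1 + theta_1 psi_1) = 1 * (1 + (0.67)(1.063)) = 1 * 1.71221 = 1.71221
  c_1 = sigma^2 theta_1 = 1 * (0.67) = 0.67
  c_2 = 0
Equations for k = 0 and k = 1 (AR order 1):
  gamma(0) = phi_1 gamma(1) + c_0
  gamma(1) = phi_1 gamma(0) + c_1
Substituting the second into the first: gamma(0) (1 - phi_1^2) = c_0 + phi_1 c_1, so
  gamma(0) = (c_0 + phi_1 c_1) / (1 - phi_1^2) = (1.71221 + (0.393)(0.67)) / (1 - (0.393)^2) = 1.97552 / 0.845551 = 2.33637.
Therefore gamma(0) = 2.3364 (to 4 decimal places).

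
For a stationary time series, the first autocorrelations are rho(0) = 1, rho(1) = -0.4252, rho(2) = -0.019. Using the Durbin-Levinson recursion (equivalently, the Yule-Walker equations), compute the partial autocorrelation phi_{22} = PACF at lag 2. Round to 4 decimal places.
\phi_{22} = -0.2439

The PACF at lag k is phi_{kk}, the last component of the solution
to the Yule-Walker system G_k phi = r_k where
  (G_k)_{ij} = rho(|i - j|), (r_k)_i = rho(i), i,j = 1..k.
Equivalently, Durbin-Levinson gives phi_{kk} iteratively:
  phi_{11} = rho(1)
  phi_{kk} = [rho(k) - sum_{j=1..k-1} phi_{k-1,j} rho(k-j)]
            / [1 - sum_{j=1..k-1} phi_{k-1,j} rho(j)],
  phi_{k,j} = phi_{k-1,j} - phi_{kk} phi_{k-1,k-j},  j = 1..k-1.
Step k = 1:
  phi_11 = rho(1) = -0.4252.
Step k = 2:
  phi_22 = [rho(2) - phi_11 rho(1)] / [1 - phi_11 rho(1)] = [-0.019 - (-0.4252)(-0.4252)] / [1 - (-0.4252)(-0.4252)]
         = -0.19979504 / 0.81920496 = -0.2439.
Therefore phi_{22} = -0.2439.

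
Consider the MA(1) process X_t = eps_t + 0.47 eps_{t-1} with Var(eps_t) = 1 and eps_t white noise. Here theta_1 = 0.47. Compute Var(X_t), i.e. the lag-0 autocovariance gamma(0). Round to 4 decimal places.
\gamma(0) = 1.2209

For an MA(q) process X_t = eps_t + sum_i theta_i eps_{t-i} with
Var(eps_t) = sigma^2, the variance is
  gamma(0) = sigma^2 * (1 + sum_i theta_i^2).
  sum_i theta_i^2 = (0.47)^2 = 0.2209.
  gamma(0) = 1 * (1 + 0.2209) = 1 * 1.2209 = 1.2209.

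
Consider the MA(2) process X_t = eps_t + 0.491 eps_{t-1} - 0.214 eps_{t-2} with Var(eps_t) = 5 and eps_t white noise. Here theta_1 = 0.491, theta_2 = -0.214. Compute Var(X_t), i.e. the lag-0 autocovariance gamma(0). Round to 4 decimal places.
\gamma(0) = 6.4344

For an MA(q) process X_t = eps_t + sum_i theta_i eps_{t-i} with
Var(eps_t) = sigma^2, the variance is
  gamma(0) = sigma^2 * (1 + sum_i theta_i^2).
  sum_i theta_i^2 = (0.491)^2 + (-0.214)^2 = 0.241081 + 0.045796 = 0.286877.
  gamma(0) = 5 * (1 + 0.286877) = 5 * 1.286877 = 6.434385, which rounds to 6.4344.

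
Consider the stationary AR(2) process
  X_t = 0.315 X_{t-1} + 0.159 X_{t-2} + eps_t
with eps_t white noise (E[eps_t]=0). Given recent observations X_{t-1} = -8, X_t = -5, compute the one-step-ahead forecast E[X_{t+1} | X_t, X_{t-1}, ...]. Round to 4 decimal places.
E[X_{t+1} \mid \mathcal F_t] = -2.8470

For an AR(p) model X_t = c + sum_i phi_i X_{t-i} + eps_t, the
one-step-ahead conditional mean is
  E[X_{t+1} | X_t, ...] = c + sum_i phi_i X_{t+1-i}.
Substitute known values:
  E[X_{t+1} | ...] = (0.315) * (-5) + (0.159) * (-8)
                   = -2.8470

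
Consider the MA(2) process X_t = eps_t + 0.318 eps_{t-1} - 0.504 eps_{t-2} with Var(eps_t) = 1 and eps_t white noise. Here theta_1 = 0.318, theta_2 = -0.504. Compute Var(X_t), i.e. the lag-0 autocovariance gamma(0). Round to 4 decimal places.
\gamma(0) = 1.3551

For an MA(q) process X_t = eps_t + sum_i theta_i eps_{t-i} with
Var(eps_t) = sigma^2, the variance is
  gamma(0) = sigma^2 * (1 + sum_i theta_i^2).
  sum_i theta_i^2 = (0.318)^2 + (-0.504)^2 = 0.101124 + 0.254016 = 0.35514.
  gamma(0) = 1 * (1 + 0.35514) = 1 * 1.35514 = 1.35514, which rounds to 1.3551.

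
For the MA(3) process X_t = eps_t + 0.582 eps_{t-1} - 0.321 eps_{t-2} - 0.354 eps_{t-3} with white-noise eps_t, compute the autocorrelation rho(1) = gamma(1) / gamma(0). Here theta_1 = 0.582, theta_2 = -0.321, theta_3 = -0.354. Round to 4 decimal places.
\rho(1) = 0.3247

For an MA(q) process with theta_0 = 1, the autocovariance is
  gamma(k) = sigma^2 * sum_{i=0..q-k} theta_i * theta_{i+k},
and rho(k) = gamma(k) / gamma(0). Sigma^2 cancels.
  numerator   = (1)*(0.582) + (0.582)*(-0.321) + (-0.321)*(-0.354) = 0.508812.
  denominator = (1)^2 + (0.582)^2 + (-0.321)^2 + (-0.354)^2 = 1.567081.
  rho(1) = 0.508812 / 1.567081 = 0.3247.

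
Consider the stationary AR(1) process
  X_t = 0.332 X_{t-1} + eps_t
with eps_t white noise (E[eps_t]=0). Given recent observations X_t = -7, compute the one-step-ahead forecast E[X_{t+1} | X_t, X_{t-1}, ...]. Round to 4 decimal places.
E[X_{t+1} \mid \mathcal F_t] = -2.3240

For an AR(p) model X_t = c + sum_i phi_i X_{t-i} + eps_t, the
one-step-ahead conditional mean is
  E[X_{t+1} | X_t, ...] = c + sum_i phi_i X_{t+1-i}.
Substitute known values:
  E[X_{t+1} | ...] = (0.332) * (-7)
                   = -2.3240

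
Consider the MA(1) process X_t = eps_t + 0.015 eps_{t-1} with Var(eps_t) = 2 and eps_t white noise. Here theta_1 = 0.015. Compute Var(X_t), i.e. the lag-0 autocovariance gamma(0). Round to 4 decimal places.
\gamma(0) = 2.0005

For an MA(q) process X_t = eps_t + sum_i theta_i eps_{t-i} with
Var(eps_t) = sigma^2, the variance is
  gamma(0) = sigma^2 * (1 + sum_i theta_i^2).
  sum_i theta_i^2 = (0.015)^2 = 0.000225.
  gamma(0) = 2 * (1 + 0.000225) = 2 * 1.000225 = 2.00045, which rounds to 2.0005.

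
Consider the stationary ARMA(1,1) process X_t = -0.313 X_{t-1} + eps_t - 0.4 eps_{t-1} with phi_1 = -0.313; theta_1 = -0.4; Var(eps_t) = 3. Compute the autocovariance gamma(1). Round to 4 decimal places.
\gamma(1) = -2.6682

Multiply the model equation by X_{t-k} and take expectations. With theta_0 = psi_0 = 1 and psi_j the MA(infinity) weights, this gives
  gamma(k) - sum_i phi_i gamma(k-i) = c_k,
  c_k = sigma^2 * sum_{j=k..q} theta_j psi_{j-k}   (c_k = 0 for k > q),
using gamma(-m) = gamma(m).
psi-weights needed (psi_j = theta_j + sum_i phi_i psi_{j-i}):
  psi_1 = theta_1 + phi_1 = -0.4 + (-0.313) = -0.713
Right-hand sides:
  c_0 = sigma^2 (1 + theta_1 psi_1) = 3 * (1 + (-0.4)(-0.713)) = 3 * 1.2852 = 3.8556
  c_1 = sigma^2 theta_1 = 3 * (-0.4) = -1.2
  c_2 = 0
Equations for k = 0 and k = 1 (AR order 1):
  gamma(0) = phi_1 gamma(1) + c_0
  gamma(1) = phi_1 gamma(0) + c_1
Substituting the second into the first: gamma(0) (1 - phi_1^2) = c_0 + phi_1 c_1, so
  gamma(0) = (c_0 + phi_1 c_1) / (1 - phi_1^2) = (3.8556 + (-0.313)(-1.2)) / (1 - (-0.313)^2) = 4.2312 / 0.902031 = 4.690748.
  gamma(1) = phi_1 gamma(0) + c_1 = (-0.313)(4.690748) + (-1.2) = -2.668204.
Therefore gamma(1) = -2.6682 (to 4 decimal places).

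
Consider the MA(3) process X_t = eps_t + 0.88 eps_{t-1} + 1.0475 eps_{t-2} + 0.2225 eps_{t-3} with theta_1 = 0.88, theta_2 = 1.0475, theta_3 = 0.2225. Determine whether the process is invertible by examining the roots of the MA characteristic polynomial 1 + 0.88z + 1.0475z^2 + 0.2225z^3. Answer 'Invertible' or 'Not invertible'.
\text{Invertible}

The MA(q) characteristic polynomial is P(z) = 1 + 0.88z + 1.0475z^2 + 0.2225z^3.
Invertibility requires all roots to lie outside the unit circle, i.e. |z| > 1 for every root.
Degree 3: look for a simple real root z0 first, then factor out (1 - z/z0) and solve the remaining quadratic.
Testing z0 = -4: P(-4) = 1 + (0.88)(-4) + (1.0475)(-4)^2 + (0.2225)(-4)^3
  = 1 + (-3.52) + (16.76) + (-14.24) = 0.  So z_0 = -4 is a root, |z_0| = 4.
Divide out the factor (1 + 0.25 z) = (1 - z/z0) (since 1/z0 = -0.25):
  P(z) = (1 + 0.25 z)(1 + (0.63) z + (0.89) z^2)
  [check: z-coef 0.63 - (-0.25) = 0.88; z^2-coef 0.89 - (-0.25)(0.63) = 1.0475; z^3-coef -(-0.25)(0.89) = 0.2225.]
Remaining roots from the quadratic factor 1 + (0.63) z + (0.89) z^2:
  Set 1 + (0.63) z + (0.89) z^2 = 0, i.e. a z^2 + b z + c = 0 with a = 0.89, b = 0.63, c = 1.
  Discriminant D = b^2 - 4ac = (0.63)^2 - 4*(0.89)*1 = 0.3969 - (3.56) = -3.1631.
  D < 0, so the roots are the complex-conjugate pair z = (-b +/- i sqrt(-D)) / (2a) = -0.3539 +/- 0.9992i.
  For a conjugate pair |z|^2 = z * conj(z) = (product of roots) = c/a = 1/(0.89) = 1.123596, so |z| = sqrt(1.123596) = 1.06 for both roots.
Moduli of all roots: 4.0000, 1.0600, 1.0600.
All moduli strictly greater than 1? Yes.
Verdict: Invertible.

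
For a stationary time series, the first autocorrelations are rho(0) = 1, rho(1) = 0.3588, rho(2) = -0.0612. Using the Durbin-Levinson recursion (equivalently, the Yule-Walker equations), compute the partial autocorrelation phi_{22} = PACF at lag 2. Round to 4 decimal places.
\phi_{22} = -0.2180

The PACF at lag k is phi_{kk}, the last component of the solution
to the Yule-Walker system G_k phi = r_k where
  (G_k)_{ij} = rho(|i - j|), (r_k)_i = rho(i), i,j = 1..k.
Equivalently, Durbin-Levinson gives phi_{kk} iteratively:
  phi_{11} = rho(1)
  phi_{kk} = [rho(k) - sum_{j=1..k-1} phi_{k-1,j} rho(k-j)]
            / [1 - sum_{j=1..k-1} phi_{k-1,j} rho(j)],
  phi_{k,j} = phi_{k-1,j} - phi_{kk} phi_{k-1,k-j},  j = 1..k-1.
Step k = 1:
  phi_11 = rho(1) = 0.3588.
Step k = 2:
  phi_22 = [rho(2) - phi_11 rho(1)] / [1 - phi_11 rho(1)] = [-0.0612 - (0.3588)(0.3588)] / [1 - (0.3588)(0.3588)]
         = -0.18993744 / 0.87126256 = -0.218.
Therefore phi_{22} = -0.2180.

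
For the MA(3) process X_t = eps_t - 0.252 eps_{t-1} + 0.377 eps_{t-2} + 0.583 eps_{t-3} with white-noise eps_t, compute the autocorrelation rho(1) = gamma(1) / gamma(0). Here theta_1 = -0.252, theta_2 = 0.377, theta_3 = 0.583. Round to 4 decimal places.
\rho(1) = -0.0823

For an MA(q) process with theta_0 = 1, the autocovariance is
  gamma(k) = sigma^2 * sum_{i=0..q-k} theta_i * theta_{i+k},
and rho(k) = gamma(k) / gamma(0). Sigma^2 cancels.
  numerator   = (1)*(-0.252) + (-0.252)*(0.377) + (0.377)*(0.583) = -0.127213.
  denominator = (1)^2 + (-0.252)^2 + (0.377)^2 + (0.583)^2 = 1.545522.
  rho(1) = -0.127213 / 1.545522 = -0.0823.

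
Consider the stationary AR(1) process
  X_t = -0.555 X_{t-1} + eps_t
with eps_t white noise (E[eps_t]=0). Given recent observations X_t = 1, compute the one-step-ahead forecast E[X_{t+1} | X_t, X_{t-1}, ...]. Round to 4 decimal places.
E[X_{t+1} \mid \mathcal F_t] = -0.5550

For an AR(p) model X_t = c + sum_i phi_i X_{t-i} + eps_t, the
one-step-ahead conditional mean is
  E[X_{t+1} | X_t, ...] = c + sum_i phi_i X_{t+1-i}.
Substitute known values:
  E[X_{t+1} | ...] = (-0.555) * (1)
                   = -0.5550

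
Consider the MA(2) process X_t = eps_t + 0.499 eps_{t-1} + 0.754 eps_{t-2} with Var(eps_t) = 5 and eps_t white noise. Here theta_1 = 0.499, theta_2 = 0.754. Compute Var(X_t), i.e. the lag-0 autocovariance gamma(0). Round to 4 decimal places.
\gamma(0) = 9.0876

For an MA(q) process X_t = eps_t + sum_i theta_i eps_{t-i} with
Var(eps_t) = sigma^2, the variance is
  gamma(0) = sigma^2 * (1 + sum_i theta_i^2).
  sum_i theta_i^2 = (0.499)^2 + (0.754)^2 = 0.249001 + 0.568516 = 0.817517.
  gamma(0) = 5 * (1 + 0.817517) = 5 * 1.817517 = 9.087585, which rounds to 9.0876.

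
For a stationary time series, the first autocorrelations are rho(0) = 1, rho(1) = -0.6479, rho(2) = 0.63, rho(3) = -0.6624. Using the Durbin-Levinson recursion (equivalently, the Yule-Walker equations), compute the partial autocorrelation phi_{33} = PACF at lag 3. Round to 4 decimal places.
\phi_{33} = -0.3320

The PACF at lag k is phi_{kk}, the last component of the solution
to the Yule-Walker system G_k phi = r_k where
  (G_k)_{ij} = rho(|i - j|), (r_k)_i = rho(i), i,j = 1..k.
Equivalently, Durbin-Levinson gives phi_{kk} iteratively:
  phi_{11} = rho(1)
  phi_{kk} = [rho(k) - sum_{j=1..k-1} phi_{k-1,j} rho(k-j)]
            / [1 - sum_{j=1..k-1} phi_{k-1,j} rho(j)],
  phi_{k,j} = phi_{k-1,j} - phi_{kk} phi_{k-1,k-j},  j = 1..k-1.
Step k = 1:
  phi_11 = rho(1) = -0.6479.
Step k = 2:
  phi_22 = [rho(2) - phi_11 rho(1)] / [1 - phi_11 rho(1)] = [0.63 - (-0.6479)(-0.6479)] / [1 - (-0.6479)(-0.6479)]
         = 0.21022559 / 0.58022559 = 0.362317.
  Update: phi_21 = phi_11 - phi_22 phi_11 = -0.6479 - (0.362317)(-0.6479) = -0.413155.
Step k = 3:
  phi_33 = [rho(3) - phi_21 rho(2) - phi_22 rho(1)] / [1 - phi_21 rho(1) - phi_22 rho(2)]
    numerator   = -0.6624 - (-0.413155)(0.63) - (0.362317)(-0.6479) = -0.16736728
    denominator = 1 - (-0.413155)(-0.6479) - (0.362317)(0.63) = 0.50405729
  phi_33 = -0.16736728 / 0.50405729 = -0.332.
Therefore phi_{33} = -0.3320.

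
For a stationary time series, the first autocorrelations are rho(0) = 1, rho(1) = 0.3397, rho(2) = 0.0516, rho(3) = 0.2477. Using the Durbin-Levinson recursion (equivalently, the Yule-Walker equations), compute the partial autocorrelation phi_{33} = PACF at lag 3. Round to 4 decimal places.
\phi_{33} = 0.2880

The PACF at lag k is phi_{kk}, the last component of the solution
to the Yule-Walker system G_k phi = r_k where
  (G_k)_{ij} = rho(|i - j|), (r_k)_i = rho(i), i,j = 1..k.
Equivalently, Durbin-Levinson gives phi_{kk} iteratively:
  phi_{11} = rho(1)
  phi_{kk} = [rho(k) - sum_{j=1..k-1} phi_{k-1,j} rho(k-j)]
            / [1 - sum_{j=1..k-1} phi_{k-1,j} rho(j)],
  phi_{k,j} = phi_{k-1,j} - phi_{kk} phi_{k-1,k-j},  j = 1..k-1.
Step k = 1:
  phi_11 = rho(1) = 0.3397.
Step k = 2:
  phi_22 = [rho(2) - phi_11 rho(1)] / [1 - phi_11 rho(1)] = [0.0516 - (0.3397)(0.3397)] / [1 - (0.3397)(0.3397)]
         = -0.06379609 / 0.88460391 = -0.072118.
  Update: phi_21 = phi_11 - phi_22 phi_11 = 0.3397 - (-0.072118)(0.3397) = 0.364199.
Step k = 3:
  phi_33 = [rho(3) - phi_21 rho(2) - phi_22 rho(1)] / [1 - phi_21 rho(1) - phi_22 rho(2)]
    numerator   = 0.2477 - (0.364199)(0.0516) - (-0.072118)(0.3397) = 0.25340592
    denominator = 1 - (0.364199)(0.3397) - (-0.072118)(0.0516) = 0.88000305
  phi_33 = 0.25340592 / 0.88000305 = 0.288.
Therefore phi_{33} = 0.2880.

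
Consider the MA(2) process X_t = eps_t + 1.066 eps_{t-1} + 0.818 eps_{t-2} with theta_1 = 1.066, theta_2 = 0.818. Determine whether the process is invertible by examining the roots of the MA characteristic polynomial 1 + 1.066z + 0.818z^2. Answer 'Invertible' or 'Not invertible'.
\text{Invertible}

The MA(q) characteristic polynomial is P(z) = 1 + 1.066z + 0.818z^2.
Invertibility requires all roots to lie outside the unit circle, i.e. |z| > 1 for every root.
Set 1 + (1.066) z + (0.818) z^2 = 0, i.e. a z^2 + b z + c = 0 with a = 0.818, b = 1.066, c = 1.
Discriminant D = b^2 - 4ac = (1.066)^2 - 4*(0.818)*1 = 1.136356 - (3.272) = -2.135644.
D < 0, so the roots are the complex-conjugate pair z = (-b +/- i sqrt(-D)) / (2a) = -0.6516 +/- 0.8933i.
For a conjugate pair |z|^2 = z * conj(z) = (product of roots) = c/a = 1/(0.818) = 1.222494, so |z| = sqrt(1.222494) = 1.1057 for both roots.
Moduli of all roots: 1.1057, 1.1057.
All moduli strictly greater than 1? Yes.
Verdict: Invertible.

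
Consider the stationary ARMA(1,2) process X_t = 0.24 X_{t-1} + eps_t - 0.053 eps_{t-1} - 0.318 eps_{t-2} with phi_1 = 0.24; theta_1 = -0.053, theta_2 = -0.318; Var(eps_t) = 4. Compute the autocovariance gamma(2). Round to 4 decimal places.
\gamma(2) = -1.1233

Multiply the model equation by X_{t-k} and take expectations. With theta_0 = psi_0 = 1 and psi_j the MA(infinity) weights, this gives
  gamma(k) - sum_i phi_i gamma(k-i) = c_k,
  c_k = sigma^2 * sum_{j=k..q} theta_j psi_{j-k}   (c_k = 0 for k > q),
using gamma(-m) = gamma(m).
psi-weights needed (psi_j = theta_j + sum_i phi_i psi_{j-i}):
  psi_1 = theta_1 + phi_1 = -0.053 + (0.24) = 0.187
  psi_2 = theta_2 + phi_1 psi_1 = -0.318 + (0.24)(0.187) = -0.27312
Right-hand sides:
  c_0 = sigma^2 (1 + theta_1 psi_1 + theta_2 psi_2) = 4 * (1 + (-0.053)(0.187) + (-0.318)(-0.27312)) = 4 * 1.076941 = 4.307765
  c_1 = sigma^2 (theta_1 + theta_2 psi_1) = 4 * (-0.053 + (-0.318)(0.187)) = -0.449864
  c_2 = sigma^2 theta_2 = 4 * (-0.318) = -1.272
Equations for k = 0 and k = 1 (AR order 1):
  gamma(0) = phi_1 gamma(1) + c_0
  gamma(1) = phi_1 gamma(0) + c_1
Substituting the second into the first: gamma(0) (1 - phi_1^2) = c_0 + phi_1 c_1, so
  gamma(0) = (c_0 + phi_1 c_1) / (1 - phi_1^2) = (4.307765 + (0.24)(-0.449864)) / (1 - (0.24)^2) = 4.199797 / 0.9424 = 4.456491.
  gamma(1) = phi_1 gamma(0) + c_1 = (0.24)(4.456491) + (-0.449864) = 0.619694.
For k = 2: gamma(2) = phi_1 gamma(1) + c_2
  = (0.24)(0.619694) + (-1.272) = -1.123273.
Therefore gamma(2) = -1.1233 (to 4 decimal places).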